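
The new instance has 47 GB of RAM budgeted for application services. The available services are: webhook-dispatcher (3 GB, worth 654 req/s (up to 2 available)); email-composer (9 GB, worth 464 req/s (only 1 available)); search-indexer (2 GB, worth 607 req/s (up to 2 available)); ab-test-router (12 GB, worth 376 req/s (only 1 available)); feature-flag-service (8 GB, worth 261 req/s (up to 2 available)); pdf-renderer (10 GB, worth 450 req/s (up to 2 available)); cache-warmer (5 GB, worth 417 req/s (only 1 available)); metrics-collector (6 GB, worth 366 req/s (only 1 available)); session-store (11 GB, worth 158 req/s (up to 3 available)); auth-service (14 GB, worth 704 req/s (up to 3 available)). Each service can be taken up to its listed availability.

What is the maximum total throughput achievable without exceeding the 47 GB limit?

4473

Best packing: 2×webhook-dispatcher + email-composer + 2×search-indexer + cache-warmer + metrics-collector + auth-service — 44 GB, 4473 total.
Nothing else within 47 GB beats 4473.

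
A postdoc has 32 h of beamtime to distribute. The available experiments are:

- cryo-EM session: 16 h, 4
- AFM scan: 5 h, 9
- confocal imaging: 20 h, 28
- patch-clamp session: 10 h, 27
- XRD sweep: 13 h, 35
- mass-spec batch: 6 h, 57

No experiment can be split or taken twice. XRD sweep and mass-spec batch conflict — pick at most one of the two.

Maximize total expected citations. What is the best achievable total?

94

AFM scan + confocal imaging + mass-spec batch uses 31 of the 32 h and totals 94.
Next best is AFM scan + patch-clamp session + mass-spec batch at 93 (21 h) — short by 1.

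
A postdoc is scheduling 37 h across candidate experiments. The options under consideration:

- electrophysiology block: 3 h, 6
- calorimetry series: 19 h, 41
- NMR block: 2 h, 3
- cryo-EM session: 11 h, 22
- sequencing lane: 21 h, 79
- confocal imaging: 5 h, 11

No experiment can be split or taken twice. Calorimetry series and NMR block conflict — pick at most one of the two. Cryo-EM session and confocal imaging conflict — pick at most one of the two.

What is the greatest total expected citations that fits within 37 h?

Greedy by ratio would take electrophysiology block + NMR block + sequencing lane + confocal imaging: 31 h used, total 99.
Replace confocal imaging with cryo-EM session: the trade gains 11 net, giving 110 at 37 h.
Runner-up electrophysiology block + cryo-EM session + sequencing lane tops out at 107.

110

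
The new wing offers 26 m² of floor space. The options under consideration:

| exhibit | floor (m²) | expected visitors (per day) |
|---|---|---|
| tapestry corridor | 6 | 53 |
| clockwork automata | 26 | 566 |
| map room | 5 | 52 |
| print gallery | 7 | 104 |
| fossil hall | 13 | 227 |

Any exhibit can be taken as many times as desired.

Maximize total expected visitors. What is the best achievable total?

The ratio ordering already packs tightly: clockwork automata, 26 m², 566.

566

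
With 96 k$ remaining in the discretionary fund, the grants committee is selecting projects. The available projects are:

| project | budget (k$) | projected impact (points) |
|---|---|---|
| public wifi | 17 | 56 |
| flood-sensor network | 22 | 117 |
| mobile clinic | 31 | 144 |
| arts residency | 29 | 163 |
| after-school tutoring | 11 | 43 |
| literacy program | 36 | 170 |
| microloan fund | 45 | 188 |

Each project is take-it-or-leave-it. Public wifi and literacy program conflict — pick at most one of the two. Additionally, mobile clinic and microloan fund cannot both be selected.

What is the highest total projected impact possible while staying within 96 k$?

477

A density-first pass picks flood-sensor network + arts residency + literacy program — 450 at 87 k$.
The 22 k$ tied up in flood-sensor network is better spent on mobile clinic — total rises to 477 (96 k$).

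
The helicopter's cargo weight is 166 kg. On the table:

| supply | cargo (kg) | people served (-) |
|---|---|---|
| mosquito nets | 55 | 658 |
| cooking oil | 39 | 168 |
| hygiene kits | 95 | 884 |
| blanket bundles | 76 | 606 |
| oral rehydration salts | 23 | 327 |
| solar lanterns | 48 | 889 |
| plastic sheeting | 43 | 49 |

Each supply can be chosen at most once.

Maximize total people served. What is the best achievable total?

2100

A density-first pass picks mosquito nets + cooking oil + oral rehydration salts + solar lanterns — 2042 at 165 kg.
The 94 kg tied up in mosquito nets and cooking oil is better spent on hygiene kits — total rises to 2100 (166 kg).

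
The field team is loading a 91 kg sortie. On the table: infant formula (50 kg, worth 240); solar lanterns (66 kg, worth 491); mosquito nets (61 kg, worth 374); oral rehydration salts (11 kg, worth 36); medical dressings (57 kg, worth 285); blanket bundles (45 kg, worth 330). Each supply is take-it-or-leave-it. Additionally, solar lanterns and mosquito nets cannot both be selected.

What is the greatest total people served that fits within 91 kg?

527

By people served per kg: solar lanterns 7.44, blanket bundles 7.33, mosquito nets 6.13 lead.
The ratio ordering already packs tightly: solar lanterns + oral rehydration salts, 77 kg, 527.
The closest alternative, solar lanterns, reaches only 491.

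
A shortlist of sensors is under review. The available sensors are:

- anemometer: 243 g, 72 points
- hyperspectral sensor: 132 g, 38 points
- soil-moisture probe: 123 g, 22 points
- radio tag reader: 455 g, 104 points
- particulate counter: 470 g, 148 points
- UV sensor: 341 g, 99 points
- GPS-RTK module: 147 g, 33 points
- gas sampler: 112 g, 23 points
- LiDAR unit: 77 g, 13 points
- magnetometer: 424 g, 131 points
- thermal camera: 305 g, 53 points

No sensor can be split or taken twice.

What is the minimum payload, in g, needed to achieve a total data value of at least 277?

894

Minimise g subject to total data value ≥ 277.
particulate counter + magnetometer reaches 279 using 894 g.
Below 894 g the best achievable stays under 277.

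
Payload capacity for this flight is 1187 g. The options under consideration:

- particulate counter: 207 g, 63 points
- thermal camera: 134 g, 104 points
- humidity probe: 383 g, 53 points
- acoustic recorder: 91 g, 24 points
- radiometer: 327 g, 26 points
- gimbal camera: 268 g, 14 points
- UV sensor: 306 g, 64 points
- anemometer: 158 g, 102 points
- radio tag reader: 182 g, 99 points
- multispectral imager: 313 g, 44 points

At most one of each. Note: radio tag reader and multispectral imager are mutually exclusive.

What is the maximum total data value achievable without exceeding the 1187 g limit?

456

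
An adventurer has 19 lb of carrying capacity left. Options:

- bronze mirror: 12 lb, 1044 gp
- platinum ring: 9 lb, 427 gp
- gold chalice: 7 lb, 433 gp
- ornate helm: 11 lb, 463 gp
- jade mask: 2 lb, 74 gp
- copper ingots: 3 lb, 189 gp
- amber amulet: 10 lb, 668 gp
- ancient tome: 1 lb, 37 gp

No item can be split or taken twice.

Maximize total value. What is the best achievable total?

1477

Greedy by ratio would take bronze mirror + jade mask + copper ingots + ancient tome: 18 lb used, total 1344.
Dropping jade mask and copper ingots and ancient tome frees 6 lb; slotting in gold chalice (7 lb) lifts the total to 1477 at 19 lb.
Every other selection either busts 19 lb or fails to beat 1477.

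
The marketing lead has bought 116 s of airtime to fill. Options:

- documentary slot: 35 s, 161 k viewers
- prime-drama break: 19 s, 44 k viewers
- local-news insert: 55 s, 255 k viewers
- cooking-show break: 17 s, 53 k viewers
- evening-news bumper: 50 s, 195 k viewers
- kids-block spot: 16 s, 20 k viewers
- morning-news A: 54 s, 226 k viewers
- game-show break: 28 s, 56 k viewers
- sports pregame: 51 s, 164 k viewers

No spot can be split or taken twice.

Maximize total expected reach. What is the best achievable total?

481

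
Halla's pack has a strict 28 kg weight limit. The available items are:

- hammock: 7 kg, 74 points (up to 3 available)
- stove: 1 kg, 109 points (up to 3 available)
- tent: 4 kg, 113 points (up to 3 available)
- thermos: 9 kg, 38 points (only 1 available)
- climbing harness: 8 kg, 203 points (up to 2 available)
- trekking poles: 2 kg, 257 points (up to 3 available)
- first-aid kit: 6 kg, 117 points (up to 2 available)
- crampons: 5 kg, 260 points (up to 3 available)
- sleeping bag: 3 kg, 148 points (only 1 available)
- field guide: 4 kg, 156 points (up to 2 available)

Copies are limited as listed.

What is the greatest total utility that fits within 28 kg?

2034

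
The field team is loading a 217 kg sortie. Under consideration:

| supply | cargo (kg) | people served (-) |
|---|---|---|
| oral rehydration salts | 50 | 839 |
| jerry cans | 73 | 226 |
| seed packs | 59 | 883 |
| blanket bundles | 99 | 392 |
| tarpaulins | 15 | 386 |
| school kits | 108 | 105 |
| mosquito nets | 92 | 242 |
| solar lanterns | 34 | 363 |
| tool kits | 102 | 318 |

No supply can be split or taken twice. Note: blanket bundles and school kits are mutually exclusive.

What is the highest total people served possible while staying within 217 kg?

2471

The ratio ordering already packs tightly: oral rehydration salts + seed packs + tarpaulins + solar lanterns, 158 kg, 2471.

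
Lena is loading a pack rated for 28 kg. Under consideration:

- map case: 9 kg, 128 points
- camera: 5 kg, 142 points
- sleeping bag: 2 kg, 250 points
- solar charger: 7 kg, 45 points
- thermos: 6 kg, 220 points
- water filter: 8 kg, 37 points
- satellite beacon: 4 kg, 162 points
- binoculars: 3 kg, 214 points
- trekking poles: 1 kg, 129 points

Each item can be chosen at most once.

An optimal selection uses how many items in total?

7

Best achievable utility is 1162.
One optimal bundle: camera + sleeping bag + solar charger + thermos + satellite beacon + binoculars + trekking poles (28 kg).
Every optimal selection uses 7 items.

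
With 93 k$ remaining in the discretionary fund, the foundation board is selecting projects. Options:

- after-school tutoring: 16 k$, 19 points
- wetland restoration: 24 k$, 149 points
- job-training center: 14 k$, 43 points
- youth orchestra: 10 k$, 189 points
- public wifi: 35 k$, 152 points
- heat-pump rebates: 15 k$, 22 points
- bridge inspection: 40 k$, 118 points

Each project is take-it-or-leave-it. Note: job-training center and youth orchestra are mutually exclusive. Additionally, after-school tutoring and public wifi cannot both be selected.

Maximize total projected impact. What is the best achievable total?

By projected impact per k$: youth orchestra 18.90, wetland restoration 6.21, public wifi 4.34, job-training center 3.07 lead.
Taking wetland restoration + youth orchestra + public wifi + heat-pump rebates: 84 k$ used, 512 in projected impact.

512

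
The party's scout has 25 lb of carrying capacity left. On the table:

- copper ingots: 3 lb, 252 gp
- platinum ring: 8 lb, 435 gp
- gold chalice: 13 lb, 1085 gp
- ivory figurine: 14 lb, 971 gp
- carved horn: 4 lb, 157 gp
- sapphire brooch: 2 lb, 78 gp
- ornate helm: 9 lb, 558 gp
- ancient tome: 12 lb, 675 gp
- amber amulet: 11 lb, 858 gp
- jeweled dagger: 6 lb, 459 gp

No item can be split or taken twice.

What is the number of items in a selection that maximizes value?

The maximum value within 25 lb is 1943.
For example gold chalice + amber amulet achieves it, using 24 lb.
Any selection reaching 1943 contains exactly 2 items.

2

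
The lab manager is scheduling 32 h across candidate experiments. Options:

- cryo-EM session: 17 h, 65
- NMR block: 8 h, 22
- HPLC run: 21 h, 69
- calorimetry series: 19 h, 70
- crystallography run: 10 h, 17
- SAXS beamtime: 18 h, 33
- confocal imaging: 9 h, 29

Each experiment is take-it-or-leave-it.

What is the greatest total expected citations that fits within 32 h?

99

By expected citations per h: cryo-EM session 3.82, calorimetry series 3.68, HPLC run 3.29, confocal imaging 3.22 lead.
Taking the top-ratio experiments first gives cryo-EM session + confocal imaging for 94 (26 h).
The 17 h tied up in cryo-EM session is better spent on calorimetry series — total rises to 99 (28 h).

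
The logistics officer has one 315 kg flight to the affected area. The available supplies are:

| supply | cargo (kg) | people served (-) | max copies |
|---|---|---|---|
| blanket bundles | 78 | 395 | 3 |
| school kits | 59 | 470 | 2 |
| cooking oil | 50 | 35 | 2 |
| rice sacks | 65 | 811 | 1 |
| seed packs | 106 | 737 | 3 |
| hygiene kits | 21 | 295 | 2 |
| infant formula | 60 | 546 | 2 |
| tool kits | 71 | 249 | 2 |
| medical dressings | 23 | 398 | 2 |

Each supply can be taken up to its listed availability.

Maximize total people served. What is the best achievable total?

3464

Taking the top-ratio supplies first gives rice sacks + 2×hygiene kits + 2×infant formula + 2×medical dressings for 3289 (273 kg).
Replace hygiene kits with school kits: the trade gains 175 net, giving 3464 at 311 kg.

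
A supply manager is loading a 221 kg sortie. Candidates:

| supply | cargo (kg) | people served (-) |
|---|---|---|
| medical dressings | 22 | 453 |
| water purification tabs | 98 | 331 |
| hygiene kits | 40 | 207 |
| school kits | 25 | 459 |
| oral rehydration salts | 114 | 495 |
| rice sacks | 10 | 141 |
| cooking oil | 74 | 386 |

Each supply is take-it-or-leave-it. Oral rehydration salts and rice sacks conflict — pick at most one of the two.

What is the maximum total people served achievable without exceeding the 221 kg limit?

Best packing: medical dressings + hygiene kits + school kits + rice sacks + cooking oil — 171 kg, 1646 total.
Nothing else feasible within 221 kg beats 1646.

1646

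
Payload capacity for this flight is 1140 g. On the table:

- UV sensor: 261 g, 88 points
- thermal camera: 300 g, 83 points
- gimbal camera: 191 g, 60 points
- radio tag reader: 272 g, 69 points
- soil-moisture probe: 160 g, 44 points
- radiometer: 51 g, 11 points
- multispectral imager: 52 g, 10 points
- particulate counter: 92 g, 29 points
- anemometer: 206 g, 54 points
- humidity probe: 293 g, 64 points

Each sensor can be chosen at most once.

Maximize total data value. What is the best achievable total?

By data value per g: UV sensor 0.34, particulate counter 0.32, gimbal camera 0.31 lead.
A density-first pass picks UV sensor + thermal camera + gimbal camera + soil-moisture probe + radiometer + multispectral imager + particulate counter — 325 at 1107 g.
Dropping soil-moisture probe and radiometer and multispectral imager frees 263 g; slotting in radio tag reader (272 g) lifts the total to 329 at 1116 g.

329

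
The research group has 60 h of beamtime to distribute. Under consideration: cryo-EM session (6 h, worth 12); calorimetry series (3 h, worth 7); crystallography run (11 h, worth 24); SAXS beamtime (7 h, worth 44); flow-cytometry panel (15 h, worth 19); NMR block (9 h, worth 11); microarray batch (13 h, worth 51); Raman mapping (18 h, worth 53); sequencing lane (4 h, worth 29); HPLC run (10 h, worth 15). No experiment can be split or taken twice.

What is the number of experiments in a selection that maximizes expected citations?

6

Optimal total is 213.
For example cryo-EM session + crystallography run + SAXS beamtime + microarray batch + Raman mapping + sequencing lane achieves it, using 59 h.
Any selection reaching 213 contains exactly 6 experiments.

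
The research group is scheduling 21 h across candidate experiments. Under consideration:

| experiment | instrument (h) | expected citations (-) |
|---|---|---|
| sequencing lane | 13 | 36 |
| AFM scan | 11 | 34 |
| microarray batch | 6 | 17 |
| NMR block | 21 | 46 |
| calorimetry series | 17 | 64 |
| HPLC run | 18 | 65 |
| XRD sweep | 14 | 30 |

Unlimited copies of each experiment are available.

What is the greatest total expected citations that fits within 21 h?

65

By expected citations per h: calorimetry series 3.76, HPLC run 3.61, AFM scan 3.09, microarray batch 2.83 lead.
The ratio heuristic lands on calorimetry series (64) but leaves 4 h idle.
Dropping calorimetry series frees 17 h; slotting in HPLC run (18 h) lifts the total to 65 at 18 h.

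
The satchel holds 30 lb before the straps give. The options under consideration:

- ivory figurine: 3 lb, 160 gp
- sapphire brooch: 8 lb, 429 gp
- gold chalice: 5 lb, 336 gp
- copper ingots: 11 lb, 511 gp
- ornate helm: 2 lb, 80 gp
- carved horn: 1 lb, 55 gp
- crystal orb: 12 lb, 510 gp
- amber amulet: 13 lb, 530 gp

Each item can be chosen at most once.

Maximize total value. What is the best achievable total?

1571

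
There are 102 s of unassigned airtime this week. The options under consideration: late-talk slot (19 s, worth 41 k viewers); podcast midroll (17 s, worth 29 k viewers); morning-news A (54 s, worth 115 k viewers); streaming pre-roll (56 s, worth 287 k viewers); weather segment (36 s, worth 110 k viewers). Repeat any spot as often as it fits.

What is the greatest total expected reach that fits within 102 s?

397

By expected reach per s: streaming pre-roll 5.12, weather segment 3.06, late-talk slot 2.16, morning-news A 2.13 lead.
Taking streaming pre-roll + weather segment: 92 s used, 397 in expected reach.
Every other selection either busts 102 s or fails to beat 397.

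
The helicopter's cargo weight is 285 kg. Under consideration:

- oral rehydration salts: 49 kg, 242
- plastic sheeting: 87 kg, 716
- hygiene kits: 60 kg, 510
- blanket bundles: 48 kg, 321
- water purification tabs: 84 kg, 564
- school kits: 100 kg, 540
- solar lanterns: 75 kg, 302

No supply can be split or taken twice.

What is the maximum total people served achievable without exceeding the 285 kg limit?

Ranking by ratio (people served/kg): hygiene kits 8.50, plastic sheeting 8.23, water purification tabs 6.71, blanket bundles 6.69.
Plastic sheeting + hygiene kits + blanket bundles + water purification tabs uses 279 of the 285 kg and totals 2111.
No other feasible combination exceeds 2111.

2111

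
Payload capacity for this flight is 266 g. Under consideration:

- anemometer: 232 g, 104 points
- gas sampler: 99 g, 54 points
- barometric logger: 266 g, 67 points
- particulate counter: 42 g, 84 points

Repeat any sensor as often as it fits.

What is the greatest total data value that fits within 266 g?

504

By data value per g: particulate counter 2.00, gas sampler 0.55, anemometer 0.45 lead.
6×particulate counter uses 252 of the 266 g and totals 504.
The spare 14 g is too small for any remaining sensor, and no exchange beats 504.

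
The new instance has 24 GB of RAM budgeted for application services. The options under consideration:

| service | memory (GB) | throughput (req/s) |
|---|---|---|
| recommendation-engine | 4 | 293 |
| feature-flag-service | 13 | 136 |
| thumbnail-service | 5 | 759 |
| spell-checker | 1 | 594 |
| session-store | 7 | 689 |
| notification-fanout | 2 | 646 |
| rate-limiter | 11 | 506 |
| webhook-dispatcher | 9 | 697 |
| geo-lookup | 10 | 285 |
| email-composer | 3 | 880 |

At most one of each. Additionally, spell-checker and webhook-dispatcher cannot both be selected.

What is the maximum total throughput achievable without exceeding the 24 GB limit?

3861

Density check — spell-checker 594.00, notification-fanout 323.00, email-composer 293.33 are the best per GB.
The ratio ordering already packs tightly: recommendation-engine + thumbnail-service + spell-checker + session-store + notification-fanout + email-composer, 22 GB, 3861.
Runner-up thumbnail-service + spell-checker + session-store + notification-fanout + email-composer tops out at 3568.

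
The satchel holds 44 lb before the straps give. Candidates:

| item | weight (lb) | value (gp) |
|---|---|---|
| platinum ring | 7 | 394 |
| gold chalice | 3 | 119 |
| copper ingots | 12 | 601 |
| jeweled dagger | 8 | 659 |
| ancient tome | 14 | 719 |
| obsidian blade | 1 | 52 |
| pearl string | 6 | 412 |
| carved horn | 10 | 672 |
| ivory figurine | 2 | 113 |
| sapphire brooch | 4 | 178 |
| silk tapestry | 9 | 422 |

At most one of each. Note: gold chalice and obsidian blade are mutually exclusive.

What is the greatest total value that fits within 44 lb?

2790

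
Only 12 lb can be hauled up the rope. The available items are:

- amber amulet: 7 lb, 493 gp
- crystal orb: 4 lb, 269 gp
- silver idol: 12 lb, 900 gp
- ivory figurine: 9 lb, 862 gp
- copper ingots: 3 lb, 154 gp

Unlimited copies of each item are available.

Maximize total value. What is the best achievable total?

1016

By value per lb: ivory figurine 95.78, silver idol 75.00, amber amulet 70.43 lead.
Best packing: ivory figurine + copper ingots — 12 lb, 1016 total.
No other feasible combination exceeds 1016.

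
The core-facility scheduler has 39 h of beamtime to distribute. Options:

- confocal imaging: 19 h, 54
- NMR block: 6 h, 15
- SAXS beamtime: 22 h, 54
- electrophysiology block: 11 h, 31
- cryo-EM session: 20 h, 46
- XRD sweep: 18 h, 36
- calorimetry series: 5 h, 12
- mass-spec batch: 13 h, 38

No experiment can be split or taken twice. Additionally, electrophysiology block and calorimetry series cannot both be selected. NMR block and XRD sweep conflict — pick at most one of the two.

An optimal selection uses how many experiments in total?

3

The maximum expected citations within 39 h is 107.
One optimal bundle: confocal imaging + NMR block + mass-spec batch (38 h).
All optima have 3 experiments.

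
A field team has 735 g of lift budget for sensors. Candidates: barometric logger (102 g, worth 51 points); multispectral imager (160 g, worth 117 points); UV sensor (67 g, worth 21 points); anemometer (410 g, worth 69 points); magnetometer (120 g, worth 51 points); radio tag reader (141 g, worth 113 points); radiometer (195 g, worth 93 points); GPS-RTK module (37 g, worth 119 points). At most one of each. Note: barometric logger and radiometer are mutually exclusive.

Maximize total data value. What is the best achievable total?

514

Ranking by ratio (data value/g): GPS-RTK module 3.22, radio tag reader 0.80, multispectral imager 0.73, barometric logger 0.50.
Taking multispectral imager + UV sensor + magnetometer + radio tag reader + radiometer + GPS-RTK module: 720 g used, 514 in data value.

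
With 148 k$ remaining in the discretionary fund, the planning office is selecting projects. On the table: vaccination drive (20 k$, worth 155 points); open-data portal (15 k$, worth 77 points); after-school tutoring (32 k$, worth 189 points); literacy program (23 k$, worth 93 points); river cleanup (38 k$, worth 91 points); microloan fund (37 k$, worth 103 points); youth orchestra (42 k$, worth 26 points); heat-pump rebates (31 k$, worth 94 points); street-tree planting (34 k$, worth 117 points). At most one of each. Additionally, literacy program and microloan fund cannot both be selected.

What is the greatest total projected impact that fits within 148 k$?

Taking the top-ratio projects first gives vaccination drive + open-data portal + after-school tutoring + literacy program + street-tree planting for 631 (124 k$).
Replace open-data portal with heat-pump rebates: the trade gains 17 net, giving 648 at 140 k$.
An exhaustive check of the 512 subsets confirms 648.

648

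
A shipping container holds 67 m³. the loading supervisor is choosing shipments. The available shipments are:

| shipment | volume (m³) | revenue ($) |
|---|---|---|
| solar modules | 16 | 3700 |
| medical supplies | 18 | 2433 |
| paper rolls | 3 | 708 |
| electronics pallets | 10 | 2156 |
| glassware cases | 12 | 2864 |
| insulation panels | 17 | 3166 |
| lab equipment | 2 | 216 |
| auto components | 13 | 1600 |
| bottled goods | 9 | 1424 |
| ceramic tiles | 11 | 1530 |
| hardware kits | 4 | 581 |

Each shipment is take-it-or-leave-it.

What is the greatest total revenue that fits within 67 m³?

The ratio ordering already packs tightly: solar modules + paper rolls + electronics pallets + glassware cases + insulation panels + bottled goods, 67 m³, 14018.

14018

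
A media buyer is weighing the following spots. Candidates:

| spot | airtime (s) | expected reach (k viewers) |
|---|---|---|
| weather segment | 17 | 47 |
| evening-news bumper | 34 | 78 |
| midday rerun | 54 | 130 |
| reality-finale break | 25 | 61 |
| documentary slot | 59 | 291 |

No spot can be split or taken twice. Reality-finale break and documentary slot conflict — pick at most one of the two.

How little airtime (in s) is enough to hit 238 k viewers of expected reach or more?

59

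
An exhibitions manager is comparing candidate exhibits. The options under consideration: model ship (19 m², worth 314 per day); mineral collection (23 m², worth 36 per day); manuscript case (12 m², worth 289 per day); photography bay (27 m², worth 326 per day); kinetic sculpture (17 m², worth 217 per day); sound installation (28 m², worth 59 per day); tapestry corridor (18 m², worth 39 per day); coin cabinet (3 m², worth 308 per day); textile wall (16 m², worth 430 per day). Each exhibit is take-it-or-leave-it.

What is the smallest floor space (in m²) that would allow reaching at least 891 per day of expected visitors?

31

Minimise m² subject to total expected visitors ≥ 891.
manuscript case + coin cabinet + textile wall: 1027 expected visitors at 31 m².
No combination under 31 m² hits 891.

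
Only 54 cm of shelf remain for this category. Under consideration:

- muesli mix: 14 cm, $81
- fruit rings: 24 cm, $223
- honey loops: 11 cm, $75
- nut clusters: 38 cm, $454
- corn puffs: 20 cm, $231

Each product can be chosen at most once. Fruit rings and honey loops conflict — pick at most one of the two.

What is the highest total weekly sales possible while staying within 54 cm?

535

The ratio heuristic lands on honey loops + nut clusters (529) but leaves 5 cm idle.
Replace honey loops with muesli mix: the trade gains 6 net, giving 535 at 52 cm.
The spare 2 cm is too small for any remaining product, and no feasible exchange beats 535.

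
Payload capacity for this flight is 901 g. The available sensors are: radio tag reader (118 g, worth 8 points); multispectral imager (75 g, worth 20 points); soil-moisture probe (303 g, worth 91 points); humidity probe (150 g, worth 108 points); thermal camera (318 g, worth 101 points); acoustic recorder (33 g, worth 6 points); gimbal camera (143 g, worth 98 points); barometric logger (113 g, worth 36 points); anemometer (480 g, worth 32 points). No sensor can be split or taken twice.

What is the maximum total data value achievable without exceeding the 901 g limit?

369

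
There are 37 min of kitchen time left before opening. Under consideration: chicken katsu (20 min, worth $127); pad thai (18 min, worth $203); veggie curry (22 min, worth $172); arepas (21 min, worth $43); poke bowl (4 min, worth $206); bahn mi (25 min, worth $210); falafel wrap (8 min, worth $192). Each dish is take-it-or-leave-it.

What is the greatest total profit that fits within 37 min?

Ranking by ratio (profit/min): poke bowl 51.50, falafel wrap 24.00, pad thai 11.28, bahn mi 8.40.
Filling by ratio: pad thai + poke bowl + falafel wrap for 601, with 7 min left unused.
Replace pad thai with bahn mi: the trade gains 7 net, giving 608 at 37 min.

608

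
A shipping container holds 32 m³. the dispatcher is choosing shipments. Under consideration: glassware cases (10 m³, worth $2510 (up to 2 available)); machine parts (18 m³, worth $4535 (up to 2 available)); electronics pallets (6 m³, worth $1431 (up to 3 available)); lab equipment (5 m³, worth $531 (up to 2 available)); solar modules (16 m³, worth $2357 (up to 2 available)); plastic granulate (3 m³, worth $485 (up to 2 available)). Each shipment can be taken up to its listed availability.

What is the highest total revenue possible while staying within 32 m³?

7882

By revenue per m³: machine parts 251.94, glassware cases 251.00, electronics pallets 238.50, plastic granulate 161.67 lead.
A density-first pass picks glassware cases + machine parts + plastic granulate — 7530 at 31 m³.
Replace machine parts and plastic granulate with glassware cases + 2×electronics pallets: the trade gains 352 net, giving 7882 at 32 m³.
No other feasible combination exceeds 7882.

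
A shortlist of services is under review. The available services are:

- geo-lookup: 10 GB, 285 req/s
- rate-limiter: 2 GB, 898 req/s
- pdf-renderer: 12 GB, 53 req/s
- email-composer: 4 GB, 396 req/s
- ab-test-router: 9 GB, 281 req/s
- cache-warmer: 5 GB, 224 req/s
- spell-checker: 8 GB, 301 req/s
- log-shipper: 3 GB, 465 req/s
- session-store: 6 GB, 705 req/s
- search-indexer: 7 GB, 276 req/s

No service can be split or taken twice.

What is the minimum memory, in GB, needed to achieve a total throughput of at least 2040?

11

Need the lightest bundle worth ≥ 2040.
rate-limiter + log-shipper + session-store: 2068 throughput at 11 GB.
No combination under 11 GB hits 2040.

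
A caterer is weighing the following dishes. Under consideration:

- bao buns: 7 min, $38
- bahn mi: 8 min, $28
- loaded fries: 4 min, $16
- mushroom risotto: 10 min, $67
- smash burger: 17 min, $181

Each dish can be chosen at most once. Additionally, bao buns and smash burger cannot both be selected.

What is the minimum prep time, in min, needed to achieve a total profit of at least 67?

Look for the lowest-prep combination reaching 67.
mushroom risotto reaches 67 using 10 min.
No combination under 10 min hits 67.

10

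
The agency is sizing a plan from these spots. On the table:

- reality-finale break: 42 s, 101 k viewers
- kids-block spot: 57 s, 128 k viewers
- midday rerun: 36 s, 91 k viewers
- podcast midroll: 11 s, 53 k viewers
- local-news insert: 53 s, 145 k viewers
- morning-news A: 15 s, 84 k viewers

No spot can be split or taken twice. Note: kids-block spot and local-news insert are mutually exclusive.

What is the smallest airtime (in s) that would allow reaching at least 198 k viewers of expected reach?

62

Minimise s subject to total expected reach ≥ 198.
Taking midday rerun + podcast midroll + morning-news A gives 228 (≥ 198) for 62 s.
Below 62 s the best achievable stays under 198.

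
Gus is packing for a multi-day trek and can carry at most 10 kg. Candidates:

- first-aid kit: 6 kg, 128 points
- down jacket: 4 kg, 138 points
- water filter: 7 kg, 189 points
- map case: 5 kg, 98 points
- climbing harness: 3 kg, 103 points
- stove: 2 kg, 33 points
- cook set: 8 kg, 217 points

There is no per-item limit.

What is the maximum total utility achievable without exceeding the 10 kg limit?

344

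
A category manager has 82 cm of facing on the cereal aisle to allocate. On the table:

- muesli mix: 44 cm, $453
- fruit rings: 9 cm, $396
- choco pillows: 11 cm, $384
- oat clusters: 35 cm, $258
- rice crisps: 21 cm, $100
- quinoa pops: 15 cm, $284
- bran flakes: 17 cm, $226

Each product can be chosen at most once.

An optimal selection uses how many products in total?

4

The maximum weekly sales within 82 cm is 1517.
For example muesli mix + fruit rings + choco pillows + quinoa pops achieves it, using 79 cm.
Every optimal selection uses 4 products.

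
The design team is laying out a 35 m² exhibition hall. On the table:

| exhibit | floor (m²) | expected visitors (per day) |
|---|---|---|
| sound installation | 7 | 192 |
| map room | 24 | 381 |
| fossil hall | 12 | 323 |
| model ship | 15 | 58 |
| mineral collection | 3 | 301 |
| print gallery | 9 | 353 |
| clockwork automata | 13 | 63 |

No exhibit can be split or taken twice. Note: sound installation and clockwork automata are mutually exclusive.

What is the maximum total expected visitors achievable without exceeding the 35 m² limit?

Sound installation + fossil hall + mineral collection + print gallery uses 31 of the 35 m² and totals 1169.

1169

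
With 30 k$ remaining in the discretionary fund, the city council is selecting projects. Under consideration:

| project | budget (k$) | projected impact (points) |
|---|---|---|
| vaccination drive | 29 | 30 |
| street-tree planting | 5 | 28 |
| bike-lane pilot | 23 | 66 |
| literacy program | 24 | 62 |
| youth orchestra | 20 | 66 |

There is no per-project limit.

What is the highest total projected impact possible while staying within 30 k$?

6×street-tree planting uses 30 of the 30 k$ and totals 168.

168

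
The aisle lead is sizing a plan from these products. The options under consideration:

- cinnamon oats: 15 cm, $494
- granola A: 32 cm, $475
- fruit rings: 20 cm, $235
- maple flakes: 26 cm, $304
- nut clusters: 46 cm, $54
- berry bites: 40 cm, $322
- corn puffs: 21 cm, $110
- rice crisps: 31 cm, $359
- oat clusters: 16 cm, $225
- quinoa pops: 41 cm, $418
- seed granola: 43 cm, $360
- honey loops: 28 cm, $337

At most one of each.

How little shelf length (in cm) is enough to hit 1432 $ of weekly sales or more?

89

Minimise cm subject to total weekly sales ≥ 1432.
cinnamon oats + granola A + maple flakes + oat clusters reaches 1498 using 89 cm.
Below 89 cm the best achievable stays under 1432.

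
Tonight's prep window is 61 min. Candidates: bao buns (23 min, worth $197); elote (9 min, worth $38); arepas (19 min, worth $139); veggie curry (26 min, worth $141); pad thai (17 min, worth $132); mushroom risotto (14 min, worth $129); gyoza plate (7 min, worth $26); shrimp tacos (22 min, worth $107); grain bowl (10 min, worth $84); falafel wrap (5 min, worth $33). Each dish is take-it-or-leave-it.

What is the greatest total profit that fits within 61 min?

Ranking by ratio (profit/min): mushroom risotto 9.21, bao buns 8.57, grain bowl 8.40, pad thai 7.76.
Greedy by ratio would take bao buns + elote + mushroom risotto + grain bowl + falafel wrap: 61 min used, total 481.
The 19 min tied up in elote and grain bowl is better spent on arepas — total rises to 498 (61 min).
The closest alternative, bao buns + pad thai + mushroom risotto + falafel wrap, reaches only 491.

498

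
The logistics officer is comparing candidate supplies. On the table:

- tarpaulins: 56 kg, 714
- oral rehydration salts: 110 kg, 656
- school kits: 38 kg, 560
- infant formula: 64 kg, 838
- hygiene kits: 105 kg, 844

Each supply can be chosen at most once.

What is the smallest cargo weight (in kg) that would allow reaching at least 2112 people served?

Look for the lowest-cargo combination reaching 2112.
Taking tarpaulins + school kits + infant formula gives 2112 (≥ 2112) for 158 kg.
No combination under 158 kg hits 2112.

158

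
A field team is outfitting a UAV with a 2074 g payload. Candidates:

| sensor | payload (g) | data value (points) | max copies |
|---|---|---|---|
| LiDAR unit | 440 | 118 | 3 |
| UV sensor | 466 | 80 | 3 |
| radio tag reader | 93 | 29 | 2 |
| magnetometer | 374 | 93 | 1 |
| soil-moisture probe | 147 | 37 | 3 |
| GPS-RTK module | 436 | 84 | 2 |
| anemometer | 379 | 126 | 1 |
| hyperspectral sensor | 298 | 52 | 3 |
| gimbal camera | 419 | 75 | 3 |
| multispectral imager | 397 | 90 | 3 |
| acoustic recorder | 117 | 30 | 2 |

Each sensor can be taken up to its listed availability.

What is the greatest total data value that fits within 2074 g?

By data value per g: anemometer 0.33, radio tag reader 0.31, LiDAR unit 0.27, acoustic recorder 0.26 lead.
Taking the top-ratio sensors first gives 3×LiDAR unit + 2×radio tag reader + anemometer + acoustic recorder for 568 (2002 g).
Replace radio tag reader with soil-moisture probe: the trade gains 8 net, giving 576 at 2056 g.

576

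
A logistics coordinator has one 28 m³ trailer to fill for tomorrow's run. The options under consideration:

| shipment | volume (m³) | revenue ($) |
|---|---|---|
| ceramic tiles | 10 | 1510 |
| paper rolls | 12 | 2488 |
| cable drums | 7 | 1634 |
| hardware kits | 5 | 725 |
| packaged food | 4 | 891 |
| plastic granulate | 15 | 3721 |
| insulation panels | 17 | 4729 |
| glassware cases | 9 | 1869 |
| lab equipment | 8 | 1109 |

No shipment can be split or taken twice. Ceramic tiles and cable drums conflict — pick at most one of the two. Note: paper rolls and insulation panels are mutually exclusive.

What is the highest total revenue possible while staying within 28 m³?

Cable drums + packaged food + insulation panels uses 28 of the 28 m³ and totals 7254.
Every other selection either busts 28 m³ or breaks a pairing rule or fails to beat 7254.

7254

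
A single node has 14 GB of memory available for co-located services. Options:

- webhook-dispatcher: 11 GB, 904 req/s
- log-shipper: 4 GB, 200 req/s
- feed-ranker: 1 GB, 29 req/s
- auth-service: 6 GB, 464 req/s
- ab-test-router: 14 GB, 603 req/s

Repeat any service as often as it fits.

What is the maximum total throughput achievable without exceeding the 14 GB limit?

The ratio ordering already packs tightly: webhook-dispatcher + 3×feed-ranker, 14 GB, 991.

991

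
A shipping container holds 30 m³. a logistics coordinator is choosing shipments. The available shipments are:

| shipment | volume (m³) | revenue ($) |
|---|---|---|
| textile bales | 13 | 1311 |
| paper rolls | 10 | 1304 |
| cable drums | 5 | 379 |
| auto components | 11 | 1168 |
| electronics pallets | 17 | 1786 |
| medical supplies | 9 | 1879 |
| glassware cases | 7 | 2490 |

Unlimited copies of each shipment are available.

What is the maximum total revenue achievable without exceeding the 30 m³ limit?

9960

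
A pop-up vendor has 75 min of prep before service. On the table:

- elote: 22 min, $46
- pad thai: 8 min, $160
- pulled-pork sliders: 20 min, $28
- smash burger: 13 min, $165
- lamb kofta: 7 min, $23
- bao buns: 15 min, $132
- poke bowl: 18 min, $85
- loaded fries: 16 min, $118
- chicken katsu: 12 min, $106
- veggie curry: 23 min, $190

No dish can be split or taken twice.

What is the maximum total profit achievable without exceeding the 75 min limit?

Greedy by ratio would take pad thai + smash burger + bao buns + chicken katsu + veggie curry: 71 min used, total 753.
The 12 min tied up in chicken katsu is better spent on loaded fries — total rises to 765 (75 min).
Runner-up pad thai + smash burger + bao buns + chicken katsu + veggie curry tops out at 753.

765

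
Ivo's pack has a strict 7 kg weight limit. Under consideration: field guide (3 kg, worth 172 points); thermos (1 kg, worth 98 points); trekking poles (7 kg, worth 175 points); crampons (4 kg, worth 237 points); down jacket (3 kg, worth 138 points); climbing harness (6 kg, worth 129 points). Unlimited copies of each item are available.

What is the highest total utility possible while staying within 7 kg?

686

Density check — thermos 98.00, crampons 59.25, field guide 57.33, down jacket 46.00 are the best per kg.
Best packing: 7×thermos — 7 kg, 686 total.
Every other selection either busts 7 kg or fails to beat 686.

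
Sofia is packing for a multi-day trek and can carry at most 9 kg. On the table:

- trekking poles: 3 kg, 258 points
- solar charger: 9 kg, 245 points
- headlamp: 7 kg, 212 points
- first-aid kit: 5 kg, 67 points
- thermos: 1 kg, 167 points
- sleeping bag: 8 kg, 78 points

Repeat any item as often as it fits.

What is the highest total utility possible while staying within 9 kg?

1503

9×thermos uses 9 of the 9 kg and totals 1503.
No other feasible combination exceeds 1503.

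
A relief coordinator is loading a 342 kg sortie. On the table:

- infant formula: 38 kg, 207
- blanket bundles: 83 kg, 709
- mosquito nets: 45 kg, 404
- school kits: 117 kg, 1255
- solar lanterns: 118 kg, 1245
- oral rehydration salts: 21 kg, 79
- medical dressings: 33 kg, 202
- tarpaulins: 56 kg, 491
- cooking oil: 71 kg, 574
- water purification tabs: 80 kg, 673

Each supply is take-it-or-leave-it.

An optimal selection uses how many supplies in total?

4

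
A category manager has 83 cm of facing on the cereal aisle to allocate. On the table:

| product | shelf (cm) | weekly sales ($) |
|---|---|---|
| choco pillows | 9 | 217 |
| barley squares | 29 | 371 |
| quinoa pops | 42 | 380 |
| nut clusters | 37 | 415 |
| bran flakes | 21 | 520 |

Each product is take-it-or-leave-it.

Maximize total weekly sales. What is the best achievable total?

1152

Filling by ratio: choco pillows + barley squares + bran flakes for 1108, with 24 cm left unused.
The 29 cm tied up in barley squares is better spent on nut clusters — total rises to 1152 (67 cm).
The closest alternative, choco pillows + quinoa pops + bran flakes, reaches only 1117.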